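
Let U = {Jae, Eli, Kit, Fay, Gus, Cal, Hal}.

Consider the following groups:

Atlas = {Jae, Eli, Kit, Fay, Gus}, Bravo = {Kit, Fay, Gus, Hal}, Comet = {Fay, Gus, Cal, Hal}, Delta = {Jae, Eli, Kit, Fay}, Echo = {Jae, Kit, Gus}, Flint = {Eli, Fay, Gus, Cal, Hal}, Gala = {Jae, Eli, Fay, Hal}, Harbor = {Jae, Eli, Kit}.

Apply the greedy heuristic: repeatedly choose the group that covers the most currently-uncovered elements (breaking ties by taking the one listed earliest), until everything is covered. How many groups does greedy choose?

Greedy: pick Atlas (covers 5 new) → pick Comet (covers 2 new). Total picks: 2.

2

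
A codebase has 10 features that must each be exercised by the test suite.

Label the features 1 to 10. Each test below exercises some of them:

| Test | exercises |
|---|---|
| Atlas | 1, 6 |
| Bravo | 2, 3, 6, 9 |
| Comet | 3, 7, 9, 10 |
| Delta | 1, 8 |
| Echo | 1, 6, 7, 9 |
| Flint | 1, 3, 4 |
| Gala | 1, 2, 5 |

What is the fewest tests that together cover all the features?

5

Take {Bravo, Comet, Delta, Flint, Gala}. Their union is {1, 2, 3, 4, 5, 6, 7, 8, 9, 10}, which is all 10 features.
No 4 of the 7 tests cover everything (all 35 combinations miss at least one feature), so 5 is optimal.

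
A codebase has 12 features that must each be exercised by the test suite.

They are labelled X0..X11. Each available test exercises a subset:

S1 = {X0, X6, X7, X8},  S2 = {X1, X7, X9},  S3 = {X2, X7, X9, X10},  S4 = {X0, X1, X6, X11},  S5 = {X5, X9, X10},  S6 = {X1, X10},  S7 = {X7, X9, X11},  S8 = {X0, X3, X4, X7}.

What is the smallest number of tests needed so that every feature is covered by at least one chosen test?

S1 and S3 and S4 and S5 and S8 together: S1 ∪ S3 ∪ S4 ∪ S5 ∪ S8 = {X0, X1, X2, X3, X4, X5, X6, X7, X8, X9, X10, X11} — every feature is covered.
No 4 of the 8 tests cover everything (all 70 combinations miss at least one feature), so 5 is optimal.

5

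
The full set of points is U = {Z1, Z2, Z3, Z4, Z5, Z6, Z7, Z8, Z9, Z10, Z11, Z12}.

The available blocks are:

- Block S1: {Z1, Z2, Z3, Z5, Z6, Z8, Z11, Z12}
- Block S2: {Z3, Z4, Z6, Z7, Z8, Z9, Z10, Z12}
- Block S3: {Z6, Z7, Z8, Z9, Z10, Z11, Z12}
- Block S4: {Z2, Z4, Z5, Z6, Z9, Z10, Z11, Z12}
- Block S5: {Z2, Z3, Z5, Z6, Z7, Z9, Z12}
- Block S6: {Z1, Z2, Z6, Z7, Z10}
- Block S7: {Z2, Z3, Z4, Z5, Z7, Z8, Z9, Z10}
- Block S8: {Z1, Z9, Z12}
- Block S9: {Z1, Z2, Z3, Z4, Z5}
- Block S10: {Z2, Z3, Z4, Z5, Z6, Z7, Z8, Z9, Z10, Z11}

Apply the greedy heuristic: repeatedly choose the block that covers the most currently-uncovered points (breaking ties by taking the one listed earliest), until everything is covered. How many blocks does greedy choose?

Greedy: pick S10 (covers 10 new) → pick S1 (covers 2 new). Total picks: 2.

2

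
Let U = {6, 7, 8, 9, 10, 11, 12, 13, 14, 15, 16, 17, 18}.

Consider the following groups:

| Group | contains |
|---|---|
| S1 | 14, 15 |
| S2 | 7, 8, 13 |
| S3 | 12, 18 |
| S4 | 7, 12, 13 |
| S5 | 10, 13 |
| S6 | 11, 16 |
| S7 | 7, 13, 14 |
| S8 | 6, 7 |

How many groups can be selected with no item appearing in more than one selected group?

5

S1, S3, S5, S6, S8 are pairwise disjoint (S1={14,15}; S3={12,18}; S5={10,13}; S6={11,16}; S8={6,7}).
Every remaining group overlaps one of these, and no 6 of the listed groups are pairwise disjoint, so 5 is the maximum.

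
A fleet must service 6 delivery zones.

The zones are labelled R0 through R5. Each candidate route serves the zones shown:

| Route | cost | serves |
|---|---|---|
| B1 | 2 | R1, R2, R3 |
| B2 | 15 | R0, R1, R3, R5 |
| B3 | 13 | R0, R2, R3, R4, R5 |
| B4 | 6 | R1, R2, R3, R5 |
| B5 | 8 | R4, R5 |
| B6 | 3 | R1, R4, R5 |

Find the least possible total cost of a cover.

15

B1, B3 together cover every zone (B1 ∪ B3 = {R0, R1, R2, R3, R4, R5}); total cost 2 + 13 = 15.
The greedy pick B1, B6, B3 costs 18; no covering selection beats 15.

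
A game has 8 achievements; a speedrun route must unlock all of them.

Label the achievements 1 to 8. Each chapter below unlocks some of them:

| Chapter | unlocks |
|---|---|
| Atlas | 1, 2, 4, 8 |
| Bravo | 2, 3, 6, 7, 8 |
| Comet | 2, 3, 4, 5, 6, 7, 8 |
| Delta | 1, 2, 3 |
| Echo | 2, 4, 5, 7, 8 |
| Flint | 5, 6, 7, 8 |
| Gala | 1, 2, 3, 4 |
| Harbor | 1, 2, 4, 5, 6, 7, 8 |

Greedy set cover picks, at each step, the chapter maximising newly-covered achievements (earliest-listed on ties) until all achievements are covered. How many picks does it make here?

2

Greedy: pick Comet (covers 7 new) → pick Atlas (covers 1 new). Total picks: 2.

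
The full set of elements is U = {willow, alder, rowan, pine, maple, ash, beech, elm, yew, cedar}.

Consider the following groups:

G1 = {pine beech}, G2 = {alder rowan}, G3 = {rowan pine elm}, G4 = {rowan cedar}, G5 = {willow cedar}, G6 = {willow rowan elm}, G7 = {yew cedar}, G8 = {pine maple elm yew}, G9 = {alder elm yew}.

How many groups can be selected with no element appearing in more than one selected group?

3

G2, G5, G8 are pairwise disjoint (G2={alder,rowan}; G5={willow,cedar}; G8={pine,maple,elm,yew}).
Every remaining group overlaps one of these, and no 4 of the listed groups are pairwise disjoint, so 3 is the maximum.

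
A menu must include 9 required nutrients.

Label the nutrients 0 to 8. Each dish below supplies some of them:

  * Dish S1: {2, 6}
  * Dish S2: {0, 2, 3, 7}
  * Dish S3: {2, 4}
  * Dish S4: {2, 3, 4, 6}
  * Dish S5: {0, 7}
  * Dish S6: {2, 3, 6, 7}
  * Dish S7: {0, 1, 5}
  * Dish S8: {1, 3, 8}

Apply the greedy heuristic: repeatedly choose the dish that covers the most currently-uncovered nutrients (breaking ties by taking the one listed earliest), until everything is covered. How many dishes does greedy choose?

4

Greedy: pick S2 (covers 4 new) → pick S4 (covers 2 new) → pick S7 (covers 2 new) → pick S8 (covers 1 new). Total picks: 4.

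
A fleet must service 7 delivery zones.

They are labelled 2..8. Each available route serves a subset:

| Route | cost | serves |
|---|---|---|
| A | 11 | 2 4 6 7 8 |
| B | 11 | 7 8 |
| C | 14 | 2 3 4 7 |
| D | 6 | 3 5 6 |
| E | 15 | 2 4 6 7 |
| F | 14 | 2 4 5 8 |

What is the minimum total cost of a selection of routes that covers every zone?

17

A, D together cover every zone (A ∪ D = {2, 3, 4, 5, 6, 7, 8}); total cost 11 + 6 = 17.
No covering selection has total cost below 17.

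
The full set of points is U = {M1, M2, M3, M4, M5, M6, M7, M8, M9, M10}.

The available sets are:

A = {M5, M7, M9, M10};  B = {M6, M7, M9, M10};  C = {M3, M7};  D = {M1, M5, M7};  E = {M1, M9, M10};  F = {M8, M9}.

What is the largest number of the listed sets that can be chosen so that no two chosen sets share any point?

2

C, F are pairwise disjoint (C={M3,M7}; F={M8,M9}).
Every remaining set overlaps one of these, and no 3 of the listed sets are pairwise disjoint, so 2 is the maximum.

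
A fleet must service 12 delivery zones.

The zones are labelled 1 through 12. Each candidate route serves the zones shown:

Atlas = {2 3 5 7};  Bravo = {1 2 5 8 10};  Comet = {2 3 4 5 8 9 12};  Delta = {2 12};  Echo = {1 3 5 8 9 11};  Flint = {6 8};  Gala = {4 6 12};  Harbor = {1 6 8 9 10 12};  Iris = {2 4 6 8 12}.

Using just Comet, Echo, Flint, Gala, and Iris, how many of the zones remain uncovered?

Union of Comet, Echo, Flint, Gala, Iris = {1, 2, 3, 4, 5, 6, 8, 9, 11, 12}.
Not covered: 7, 10 — 2 zones.

2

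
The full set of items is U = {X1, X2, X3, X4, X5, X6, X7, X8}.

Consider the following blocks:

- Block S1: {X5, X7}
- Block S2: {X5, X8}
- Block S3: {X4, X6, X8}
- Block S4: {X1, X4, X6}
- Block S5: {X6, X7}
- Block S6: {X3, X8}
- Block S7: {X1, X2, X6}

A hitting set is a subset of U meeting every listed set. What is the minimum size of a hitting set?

3

The 3 items {X6, X7, X8} hit every block.
The blocks S1, S4, S6 are pairwise disjoint, so any hitting set needs a separate item for each — at least 3. Hence 3 is optimal.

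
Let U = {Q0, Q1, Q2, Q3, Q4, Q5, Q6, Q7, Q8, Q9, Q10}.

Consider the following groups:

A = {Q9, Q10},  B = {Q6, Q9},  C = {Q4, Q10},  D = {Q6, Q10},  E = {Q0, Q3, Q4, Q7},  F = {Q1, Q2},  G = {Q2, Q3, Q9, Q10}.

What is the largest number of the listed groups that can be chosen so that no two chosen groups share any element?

3

B, C, F are pairwise disjoint (B={Q6,Q9}; C={Q4,Q10}; F={Q1,Q2}).
Every remaining group overlaps one of these, and no 4 of the listed groups are pairwise disjoint, so 3 is the maximum.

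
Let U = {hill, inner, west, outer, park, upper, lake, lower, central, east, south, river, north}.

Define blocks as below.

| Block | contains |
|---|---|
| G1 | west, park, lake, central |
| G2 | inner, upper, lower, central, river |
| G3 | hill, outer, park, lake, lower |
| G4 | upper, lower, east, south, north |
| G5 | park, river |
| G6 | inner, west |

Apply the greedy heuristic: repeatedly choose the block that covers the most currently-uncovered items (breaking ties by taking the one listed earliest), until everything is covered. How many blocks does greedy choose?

Greedy: pick G2 (covers 5 new) → pick G3 (covers 4 new) → pick G4 (covers 3 new) → pick G1 (covers 1 new). Total picks: 4.

4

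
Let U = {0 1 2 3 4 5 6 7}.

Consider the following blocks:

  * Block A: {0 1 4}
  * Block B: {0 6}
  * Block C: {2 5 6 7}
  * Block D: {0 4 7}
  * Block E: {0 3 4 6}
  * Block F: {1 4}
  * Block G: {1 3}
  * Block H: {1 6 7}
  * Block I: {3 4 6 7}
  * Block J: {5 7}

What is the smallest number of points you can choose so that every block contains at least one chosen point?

3

Take T = {1, 6, 7}. Each listed block contains at least one of these, so T is a hitting set of size 3.
The blocks B, F, J are pairwise disjoint, so any hitting set needs a separate point for each — at least 3. Hence 3 is optimal.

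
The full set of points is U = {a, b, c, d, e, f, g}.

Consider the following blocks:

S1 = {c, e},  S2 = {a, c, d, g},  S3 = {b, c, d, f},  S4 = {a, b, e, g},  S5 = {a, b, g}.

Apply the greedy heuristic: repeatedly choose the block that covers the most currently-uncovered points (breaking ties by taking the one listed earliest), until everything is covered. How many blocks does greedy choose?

3

Greedy: pick S2 (covers 4 new) → pick S3 (covers 2 new) → pick S1 (covers 1 new). Total picks: 3.
(The true minimum cover uses only 2 blocks, so greedy is not optimal here.)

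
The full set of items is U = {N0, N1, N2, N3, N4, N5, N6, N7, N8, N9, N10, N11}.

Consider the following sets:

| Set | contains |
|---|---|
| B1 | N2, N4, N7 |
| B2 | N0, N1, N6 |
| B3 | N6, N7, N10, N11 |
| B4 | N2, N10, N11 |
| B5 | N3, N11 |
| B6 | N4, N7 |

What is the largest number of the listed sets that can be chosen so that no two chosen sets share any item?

B2, B4, B6 are pairwise disjoint (B2={N0,N1,N6}; B4={N2,N10,N11}; B6={N4,N7}).
Every remaining set overlaps one of these, and no 4 of the listed sets are pairwise disjoint, so 3 is the maximum.

3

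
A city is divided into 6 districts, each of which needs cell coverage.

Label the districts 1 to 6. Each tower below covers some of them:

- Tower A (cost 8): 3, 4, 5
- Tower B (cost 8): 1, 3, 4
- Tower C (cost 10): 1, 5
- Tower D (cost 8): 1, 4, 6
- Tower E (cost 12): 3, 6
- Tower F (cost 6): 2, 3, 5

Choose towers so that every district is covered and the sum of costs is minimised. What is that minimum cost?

14

D, F together cover every district (D ∪ F = {1, 2, 3, 4, 5, 6}); total cost 8 + 6 = 14.
No covering selection has total cost below 14.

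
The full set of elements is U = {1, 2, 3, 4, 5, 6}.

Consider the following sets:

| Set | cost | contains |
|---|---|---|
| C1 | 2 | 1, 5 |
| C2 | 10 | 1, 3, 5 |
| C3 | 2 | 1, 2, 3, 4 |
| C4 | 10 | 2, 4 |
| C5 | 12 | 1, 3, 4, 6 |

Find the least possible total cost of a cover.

16

C1, C3, C5 together cover every element (C1 ∪ C3 ∪ C5 = {1, 2, 3, 4, 5, 6}); total cost 2 + 2 + 12 = 16.
No covering selection has total cost below 16.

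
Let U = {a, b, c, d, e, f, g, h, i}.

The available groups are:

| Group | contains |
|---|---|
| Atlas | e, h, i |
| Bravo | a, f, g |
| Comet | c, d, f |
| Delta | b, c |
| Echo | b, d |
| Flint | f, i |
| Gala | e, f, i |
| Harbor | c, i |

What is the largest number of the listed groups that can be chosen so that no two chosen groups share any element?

Atlas, Bravo, Delta are pairwise disjoint (Atlas={e,h,i}; Bravo={a,f,g}; Delta={b,c}).
Every remaining group overlaps one of these, and no 4 of the listed groups are pairwise disjoint, so 3 is the maximum.

3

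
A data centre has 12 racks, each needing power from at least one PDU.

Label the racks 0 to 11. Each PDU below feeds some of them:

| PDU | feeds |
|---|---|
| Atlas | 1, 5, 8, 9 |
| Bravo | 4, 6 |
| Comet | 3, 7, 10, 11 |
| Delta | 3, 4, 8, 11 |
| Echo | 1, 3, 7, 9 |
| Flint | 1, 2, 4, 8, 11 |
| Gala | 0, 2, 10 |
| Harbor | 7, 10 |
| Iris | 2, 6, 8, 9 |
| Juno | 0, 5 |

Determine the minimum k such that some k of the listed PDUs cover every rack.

4

Take {Atlas, Bravo, Comet, Gala}. Their union is {0, 1, 2, 3, 4, 5, 6, 7, 8, 9, 10, 11}, which is all 12 racks.
No 3 of the 10 PDUs cover everything (all 120 combinations miss at least one rack), so 4 is optimal.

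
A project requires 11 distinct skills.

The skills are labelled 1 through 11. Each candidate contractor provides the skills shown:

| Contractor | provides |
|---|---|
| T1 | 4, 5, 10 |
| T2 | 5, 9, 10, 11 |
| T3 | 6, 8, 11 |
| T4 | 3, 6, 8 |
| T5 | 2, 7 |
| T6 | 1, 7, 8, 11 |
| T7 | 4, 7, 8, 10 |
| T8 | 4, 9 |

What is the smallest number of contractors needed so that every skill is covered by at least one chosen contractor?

5

T2 and T4 and T5 and T6 and T7 together: T2 ∪ T4 ∪ T5 ∪ T6 ∪ T7 = {1, 2, 3, 4, 5, 6, 7, 8, 9, 10, 11} — every skill is covered.
No 4 of the 8 contractors cover everything (all 70 combinations miss at least one skill), so 5 is optimal.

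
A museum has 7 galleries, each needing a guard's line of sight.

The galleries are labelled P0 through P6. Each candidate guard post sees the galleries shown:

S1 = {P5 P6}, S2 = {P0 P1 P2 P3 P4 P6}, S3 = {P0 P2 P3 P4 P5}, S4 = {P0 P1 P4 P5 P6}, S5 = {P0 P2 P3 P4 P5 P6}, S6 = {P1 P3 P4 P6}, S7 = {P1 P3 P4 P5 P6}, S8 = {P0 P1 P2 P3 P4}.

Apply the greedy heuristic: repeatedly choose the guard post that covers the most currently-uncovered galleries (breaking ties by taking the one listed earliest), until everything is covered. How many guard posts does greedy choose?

Greedy: pick S2 (covers 6 new) → pick S1 (covers 1 new). Total picks: 2.

2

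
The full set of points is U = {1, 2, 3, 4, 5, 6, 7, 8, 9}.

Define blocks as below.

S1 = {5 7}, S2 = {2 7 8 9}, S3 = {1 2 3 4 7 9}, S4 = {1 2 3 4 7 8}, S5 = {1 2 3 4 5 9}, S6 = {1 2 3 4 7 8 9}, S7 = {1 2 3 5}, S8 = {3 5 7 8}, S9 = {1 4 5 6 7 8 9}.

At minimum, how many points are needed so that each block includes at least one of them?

The 2 points {3, 7} hit every block.
No single point lies in every block, so at least 2 are needed and 2 is optimal.

2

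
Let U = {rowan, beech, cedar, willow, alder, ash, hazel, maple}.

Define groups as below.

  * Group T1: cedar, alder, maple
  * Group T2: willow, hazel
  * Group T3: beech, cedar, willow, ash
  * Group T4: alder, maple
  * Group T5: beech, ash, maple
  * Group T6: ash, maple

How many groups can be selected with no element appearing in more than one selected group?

T2, T6 are pairwise disjoint (T2={willow,hazel}; T6={ash,maple}).
Every remaining group overlaps one of these, and no 3 of the listed groups are pairwise disjoint, so 2 is the maximum.

2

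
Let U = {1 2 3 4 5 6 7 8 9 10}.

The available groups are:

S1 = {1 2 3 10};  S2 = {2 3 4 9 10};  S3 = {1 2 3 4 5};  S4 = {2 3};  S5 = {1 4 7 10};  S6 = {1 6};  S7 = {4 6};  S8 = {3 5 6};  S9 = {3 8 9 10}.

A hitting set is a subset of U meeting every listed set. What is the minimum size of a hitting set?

The 3 items {3, 4, 6} hit every group.
No choice of 2 items meets every group, so 3 is the minimum.

3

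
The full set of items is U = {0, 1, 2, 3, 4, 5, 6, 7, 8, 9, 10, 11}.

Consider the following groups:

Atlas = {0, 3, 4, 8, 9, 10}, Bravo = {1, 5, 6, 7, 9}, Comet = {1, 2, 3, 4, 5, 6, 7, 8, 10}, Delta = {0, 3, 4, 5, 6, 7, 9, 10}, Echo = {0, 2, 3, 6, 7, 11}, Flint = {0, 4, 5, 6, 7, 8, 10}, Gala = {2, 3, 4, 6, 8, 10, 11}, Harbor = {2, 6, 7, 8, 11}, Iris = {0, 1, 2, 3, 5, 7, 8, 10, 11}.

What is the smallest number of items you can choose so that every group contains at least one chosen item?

2

Take H = {7, 10}. Each listed group contains at least one of these, so H is a hitting set of size 2.
No single item lies in every group, so at least 2 are needed and 2 is optimal.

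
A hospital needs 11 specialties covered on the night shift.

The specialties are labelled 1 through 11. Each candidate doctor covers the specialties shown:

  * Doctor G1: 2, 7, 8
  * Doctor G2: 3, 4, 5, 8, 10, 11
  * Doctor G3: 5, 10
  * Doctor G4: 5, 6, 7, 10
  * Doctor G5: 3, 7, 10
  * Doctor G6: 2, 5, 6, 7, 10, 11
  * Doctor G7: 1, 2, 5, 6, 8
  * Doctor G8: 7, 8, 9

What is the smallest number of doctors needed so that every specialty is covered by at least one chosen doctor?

3

Take {G2, G7, G8}. Their union is {1, 2, 3, 4, 5, 6, 7, 8, 9, 10, 11}, which is all 11 specialties.
Only G7 contains 1, so G7 is forced; the remaining 6 specialties need at least 2 more doctors (each remaining doctor adds at most 4) — so at least 3 doctors are needed, and 3 is optimal.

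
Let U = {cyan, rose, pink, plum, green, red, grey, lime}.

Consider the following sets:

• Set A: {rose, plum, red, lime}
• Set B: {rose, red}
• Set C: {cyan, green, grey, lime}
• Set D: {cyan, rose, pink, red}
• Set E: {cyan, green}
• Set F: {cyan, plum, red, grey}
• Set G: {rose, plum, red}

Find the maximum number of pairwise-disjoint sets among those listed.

A, E are pairwise disjoint (A={rose,plum,red,lime}; E={cyan,green}).
Every remaining set overlaps one of these, and no 3 of the listed sets are pairwise disjoint, so 2 is the maximum.

2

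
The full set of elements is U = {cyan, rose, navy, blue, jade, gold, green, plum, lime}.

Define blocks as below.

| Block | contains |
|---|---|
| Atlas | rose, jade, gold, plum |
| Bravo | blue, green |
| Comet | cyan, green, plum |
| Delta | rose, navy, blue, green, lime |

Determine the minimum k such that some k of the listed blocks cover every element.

3

Atlas and Comet and Delta together: Atlas ∪ Comet ∪ Delta = {cyan, rose, navy, blue, jade, gold, green, plum, lime} — every element is covered.
Only Comet contains cyan, so Comet is forced; the remaining 6 elements need at least 2 more blocks (each remaining block adds at most 4) — so at least 3 blocks are needed, and 3 is optimal.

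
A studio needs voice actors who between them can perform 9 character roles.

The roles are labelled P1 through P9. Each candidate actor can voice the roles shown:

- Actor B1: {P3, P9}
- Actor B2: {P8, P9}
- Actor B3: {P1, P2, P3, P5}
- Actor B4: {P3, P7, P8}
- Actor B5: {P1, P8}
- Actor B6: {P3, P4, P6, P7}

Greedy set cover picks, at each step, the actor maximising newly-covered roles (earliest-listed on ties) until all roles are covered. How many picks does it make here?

3

Greedy: pick B3 (covers 4 new) → pick B6 (covers 3 new) → pick B2 (covers 2 new). Total picks: 3.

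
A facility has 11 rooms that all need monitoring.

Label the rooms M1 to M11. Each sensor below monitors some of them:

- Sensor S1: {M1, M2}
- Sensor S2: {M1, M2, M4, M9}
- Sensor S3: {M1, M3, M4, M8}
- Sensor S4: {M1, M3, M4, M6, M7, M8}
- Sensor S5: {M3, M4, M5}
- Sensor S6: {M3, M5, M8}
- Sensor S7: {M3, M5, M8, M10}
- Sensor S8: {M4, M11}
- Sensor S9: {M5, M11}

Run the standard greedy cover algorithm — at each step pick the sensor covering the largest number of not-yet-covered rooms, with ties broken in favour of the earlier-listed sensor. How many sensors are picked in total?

4

Greedy: pick S4 (covers 6 new) → pick S2 (covers 2 new) → pick S7 (covers 2 new) → pick S8 (covers 1 new). Total picks: 4.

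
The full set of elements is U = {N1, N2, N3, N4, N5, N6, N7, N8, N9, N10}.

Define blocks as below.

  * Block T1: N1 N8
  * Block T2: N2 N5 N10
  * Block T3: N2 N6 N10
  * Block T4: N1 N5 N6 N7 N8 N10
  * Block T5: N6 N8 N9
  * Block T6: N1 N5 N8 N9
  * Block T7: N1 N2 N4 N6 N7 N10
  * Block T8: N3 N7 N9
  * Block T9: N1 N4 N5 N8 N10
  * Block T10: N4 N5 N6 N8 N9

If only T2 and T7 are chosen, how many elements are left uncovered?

Union of T2, T7 = {N1, N2, N4, N5, N6, N7, N10}.
Not covered: N3, N8, N9 — 3 elements.

3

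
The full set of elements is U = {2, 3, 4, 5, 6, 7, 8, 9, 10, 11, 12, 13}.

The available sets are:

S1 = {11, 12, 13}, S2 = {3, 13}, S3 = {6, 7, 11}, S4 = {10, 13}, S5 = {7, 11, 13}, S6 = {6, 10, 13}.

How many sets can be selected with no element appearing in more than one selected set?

2

S2, S3 are pairwise disjoint (S2={3,13}; S3={6,7,11}).
Every remaining set overlaps one of these, and no 3 of the listed sets are pairwise disjoint, so 2 is the maximum.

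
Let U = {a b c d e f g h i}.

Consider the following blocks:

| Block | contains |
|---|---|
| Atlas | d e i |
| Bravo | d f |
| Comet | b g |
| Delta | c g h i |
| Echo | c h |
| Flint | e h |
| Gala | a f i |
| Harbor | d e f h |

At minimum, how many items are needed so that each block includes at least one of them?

The 4 items {e, f, g, h} hit every block.
No choice of 3 items meets every block, so 4 is the minimum.

4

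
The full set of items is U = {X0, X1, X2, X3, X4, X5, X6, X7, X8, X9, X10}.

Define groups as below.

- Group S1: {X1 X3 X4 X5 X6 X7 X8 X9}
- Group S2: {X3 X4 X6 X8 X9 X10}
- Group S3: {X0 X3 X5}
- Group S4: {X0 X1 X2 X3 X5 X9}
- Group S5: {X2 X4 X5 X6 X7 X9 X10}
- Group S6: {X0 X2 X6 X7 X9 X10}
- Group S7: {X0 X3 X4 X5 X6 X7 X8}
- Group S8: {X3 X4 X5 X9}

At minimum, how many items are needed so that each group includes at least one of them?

The 2 items {X3, X9} hit every group.
No single item lies in every group, so at least 2 are needed and 2 is optimal.

2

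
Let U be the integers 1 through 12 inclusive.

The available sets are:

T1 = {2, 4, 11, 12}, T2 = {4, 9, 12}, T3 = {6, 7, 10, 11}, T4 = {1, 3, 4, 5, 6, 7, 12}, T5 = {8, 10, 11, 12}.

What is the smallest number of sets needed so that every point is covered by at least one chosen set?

4

T1 and T2 and T4 and T5 together: T1 ∪ T2 ∪ T4 ∪ T5 = {1, 2, 3, 4, 5, 6, 7, 8, 9, 10, 11, 12} — every point is covered.
No 3 of the 5 sets cover everything (all 10 combinations miss at least one point), so 4 is optimal.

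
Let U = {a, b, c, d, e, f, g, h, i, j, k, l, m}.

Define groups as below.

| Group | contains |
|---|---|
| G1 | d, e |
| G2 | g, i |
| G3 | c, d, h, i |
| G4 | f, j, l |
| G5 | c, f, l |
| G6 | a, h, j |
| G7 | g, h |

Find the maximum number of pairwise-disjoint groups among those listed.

G1, G2, G5, G6 are pairwise disjoint (G1={d,e}; G2={g,i}; G5={c,f,l}; G6={a,h,j}).
Every remaining group overlaps one of these, and no 5 of the listed groups are pairwise disjoint, so 4 is the maximum.

4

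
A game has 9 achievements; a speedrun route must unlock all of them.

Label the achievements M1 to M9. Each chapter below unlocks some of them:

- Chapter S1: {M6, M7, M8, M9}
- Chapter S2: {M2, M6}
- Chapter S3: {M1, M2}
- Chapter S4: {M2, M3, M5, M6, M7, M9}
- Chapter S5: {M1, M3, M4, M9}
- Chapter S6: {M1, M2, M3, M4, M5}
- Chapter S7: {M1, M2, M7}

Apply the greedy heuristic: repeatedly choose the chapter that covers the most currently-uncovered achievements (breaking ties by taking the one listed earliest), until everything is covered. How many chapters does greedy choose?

3

Greedy: pick S4 (covers 6 new) → pick S5 (covers 2 new) → pick S1 (covers 1 new). Total picks: 3.
(The true minimum cover uses only 2 chapters, so greedy is not optimal here.)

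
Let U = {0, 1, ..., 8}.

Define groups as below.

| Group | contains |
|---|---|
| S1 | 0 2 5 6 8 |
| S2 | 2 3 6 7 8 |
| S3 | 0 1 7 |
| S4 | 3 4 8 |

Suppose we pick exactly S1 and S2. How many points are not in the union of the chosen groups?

2

Union of S1, S2 = {0, 2, 3, 5, 6, 7, 8}.
Not covered: 1, 4 — 2 points.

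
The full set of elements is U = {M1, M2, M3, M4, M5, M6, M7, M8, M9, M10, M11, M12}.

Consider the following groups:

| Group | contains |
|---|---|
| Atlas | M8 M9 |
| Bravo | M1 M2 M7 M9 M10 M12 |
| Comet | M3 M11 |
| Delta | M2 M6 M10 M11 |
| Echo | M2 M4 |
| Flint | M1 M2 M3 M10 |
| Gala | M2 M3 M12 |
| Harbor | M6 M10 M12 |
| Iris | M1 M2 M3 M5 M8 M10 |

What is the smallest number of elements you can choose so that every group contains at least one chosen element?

Take H = {M2, M9, M11, M12}. Each listed group contains at least one of these, so H is a hitting set of size 4.
The groups Atlas, Comet, Echo, Harbor are pairwise disjoint, so any hitting set needs a separate element for each — at least 4. Hence 4 is optimal.

4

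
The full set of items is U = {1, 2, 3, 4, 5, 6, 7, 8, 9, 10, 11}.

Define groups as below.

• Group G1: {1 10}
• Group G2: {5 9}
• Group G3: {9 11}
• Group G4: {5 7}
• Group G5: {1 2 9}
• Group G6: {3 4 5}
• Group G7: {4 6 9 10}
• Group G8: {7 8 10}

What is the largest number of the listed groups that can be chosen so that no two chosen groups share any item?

3

G1, G3, G6 are pairwise disjoint (G1={1,10}; G3={9,11}; G6={3,4,5}).
Every remaining group overlaps one of these, and no 4 of the listed groups are pairwise disjoint, so 3 is the maximum.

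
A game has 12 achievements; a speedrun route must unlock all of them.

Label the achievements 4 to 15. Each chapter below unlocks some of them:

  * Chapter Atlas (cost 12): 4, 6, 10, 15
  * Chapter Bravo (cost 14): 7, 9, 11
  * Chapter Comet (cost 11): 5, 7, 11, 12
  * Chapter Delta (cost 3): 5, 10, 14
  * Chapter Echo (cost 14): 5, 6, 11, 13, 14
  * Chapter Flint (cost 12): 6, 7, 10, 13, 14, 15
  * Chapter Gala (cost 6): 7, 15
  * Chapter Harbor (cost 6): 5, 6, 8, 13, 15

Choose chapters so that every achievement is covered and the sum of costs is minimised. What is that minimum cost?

Atlas, Bravo, Comet, Delta, Harbor together cover every achievement (Atlas ∪ Bravo ∪ Comet ∪ Delta ∪ Harbor = {4, 5, 6, 7, 8, 9, 10, 11, 12, 13, 14, 15}); total cost 12 + 14 + 11 + 3 + 6 = 46.
No covering selection has total cost below 46.

46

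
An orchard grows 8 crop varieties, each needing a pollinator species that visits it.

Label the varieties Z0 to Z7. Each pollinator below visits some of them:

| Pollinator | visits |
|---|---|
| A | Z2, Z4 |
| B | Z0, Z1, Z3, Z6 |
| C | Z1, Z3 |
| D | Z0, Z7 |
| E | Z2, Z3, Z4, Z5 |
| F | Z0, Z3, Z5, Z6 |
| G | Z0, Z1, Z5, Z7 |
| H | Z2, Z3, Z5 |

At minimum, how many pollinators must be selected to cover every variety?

Take {B, D, E}. Their union is {Z0, Z1, Z2, Z3, Z4, Z5, Z6, Z7}, which is all 8 varieties.
No 2 of the 8 pollinators cover everything (all 28 combinations miss at least one variety), so 3 is optimal.

3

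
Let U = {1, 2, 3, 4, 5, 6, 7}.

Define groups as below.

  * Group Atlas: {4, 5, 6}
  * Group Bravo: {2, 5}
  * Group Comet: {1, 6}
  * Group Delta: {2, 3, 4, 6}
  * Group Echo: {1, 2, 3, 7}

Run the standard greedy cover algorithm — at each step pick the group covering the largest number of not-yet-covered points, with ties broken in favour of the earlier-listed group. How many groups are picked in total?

Greedy: pick Delta (covers 4 new) → pick Echo (covers 2 new) → pick Atlas (covers 1 new). Total picks: 3.
(The true minimum cover uses only 2 groups, so greedy is not optimal here.)

3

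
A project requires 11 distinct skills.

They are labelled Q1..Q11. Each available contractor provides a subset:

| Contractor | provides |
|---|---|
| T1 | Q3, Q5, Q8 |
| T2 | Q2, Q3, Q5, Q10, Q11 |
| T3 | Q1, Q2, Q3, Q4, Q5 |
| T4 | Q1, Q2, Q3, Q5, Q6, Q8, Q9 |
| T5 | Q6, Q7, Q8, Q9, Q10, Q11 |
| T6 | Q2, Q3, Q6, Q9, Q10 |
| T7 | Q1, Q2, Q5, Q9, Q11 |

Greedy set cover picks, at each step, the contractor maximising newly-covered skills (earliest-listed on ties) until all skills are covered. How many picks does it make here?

3

Greedy: pick T4 (covers 7 new) → pick T5 (covers 3 new) → pick T3 (covers 1 new). Total picks: 3.
(The true minimum cover uses only 2 contractors, so greedy is not optimal here.)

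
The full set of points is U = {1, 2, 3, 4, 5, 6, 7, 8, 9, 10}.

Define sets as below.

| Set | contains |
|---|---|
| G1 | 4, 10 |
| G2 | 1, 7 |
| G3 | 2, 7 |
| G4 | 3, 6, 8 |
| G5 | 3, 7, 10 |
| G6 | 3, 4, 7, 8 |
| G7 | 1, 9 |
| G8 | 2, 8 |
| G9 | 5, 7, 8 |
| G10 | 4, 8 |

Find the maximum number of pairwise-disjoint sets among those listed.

4

G1, G3, G4, G7 are pairwise disjoint (G1={4,10}; G3={2,7}; G4={3,6,8}; G7={1,9}).
Every remaining set overlaps one of these, and no 5 of the listed sets are pairwise disjoint, so 4 is the maximum.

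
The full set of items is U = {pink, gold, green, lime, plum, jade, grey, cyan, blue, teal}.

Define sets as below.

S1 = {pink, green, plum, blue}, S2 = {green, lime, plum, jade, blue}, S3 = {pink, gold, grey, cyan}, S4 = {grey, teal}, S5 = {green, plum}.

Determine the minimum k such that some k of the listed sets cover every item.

3

Take {S2, S3, S4}. Their union is {pink, gold, green, lime, plum, jade, grey, cyan, blue, teal}, which is all 10 items.
Only S3 contains gold, so S3 is forced; the remaining 6 items need at least 2 more sets (each remaining set adds at most 5) — so at least 3 sets are needed, and 3 is optimal.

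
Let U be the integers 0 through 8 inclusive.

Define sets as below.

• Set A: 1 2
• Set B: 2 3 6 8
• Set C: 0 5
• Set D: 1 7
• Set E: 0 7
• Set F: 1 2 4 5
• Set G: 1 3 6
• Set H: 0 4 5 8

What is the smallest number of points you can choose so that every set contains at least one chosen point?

T = {0, 1, 3} meets every set (each contains at least one member of T), and |T| = 3.
The sets B, C, D are pairwise disjoint, so any hitting set needs a separate point for each — at least 3. Hence 3 is optimal.

3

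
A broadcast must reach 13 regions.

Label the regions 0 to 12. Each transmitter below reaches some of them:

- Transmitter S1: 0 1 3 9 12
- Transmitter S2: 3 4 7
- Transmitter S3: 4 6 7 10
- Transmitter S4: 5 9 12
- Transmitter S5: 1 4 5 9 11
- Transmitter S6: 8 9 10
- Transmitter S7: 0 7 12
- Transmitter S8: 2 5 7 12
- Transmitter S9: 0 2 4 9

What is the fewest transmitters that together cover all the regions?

5

Take {S1, S3, S5, S6, S9}. Their union is {0, 1, 2, 3, 4, 5, 6, 7, 8, 9, 10, 11, 12}, which is all 13 regions.
No 4 of the 9 transmitters cover everything (all 126 combinations miss at least one region), so 5 is optimal.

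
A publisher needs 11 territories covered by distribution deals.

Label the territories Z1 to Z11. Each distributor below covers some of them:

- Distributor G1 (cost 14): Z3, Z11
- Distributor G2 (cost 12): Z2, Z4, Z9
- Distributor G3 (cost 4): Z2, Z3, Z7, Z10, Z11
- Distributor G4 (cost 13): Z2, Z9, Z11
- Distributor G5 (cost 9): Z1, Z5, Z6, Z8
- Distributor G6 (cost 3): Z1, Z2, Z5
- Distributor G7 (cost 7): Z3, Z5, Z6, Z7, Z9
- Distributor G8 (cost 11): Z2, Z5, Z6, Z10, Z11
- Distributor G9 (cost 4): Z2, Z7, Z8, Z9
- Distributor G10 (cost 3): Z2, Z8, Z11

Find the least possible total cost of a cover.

25

G2, G3, G5 together cover every territory (G2 ∪ G3 ∪ G5 = {Z1, Z2, Z3, Z4, Z5, Z6, Z7, Z8, Z9, Z10, Z11}); total cost 12 + 4 + 9 = 25.
The greedy pick G3, G6, G9, G7, G2 costs 30; no covering selection beats 25.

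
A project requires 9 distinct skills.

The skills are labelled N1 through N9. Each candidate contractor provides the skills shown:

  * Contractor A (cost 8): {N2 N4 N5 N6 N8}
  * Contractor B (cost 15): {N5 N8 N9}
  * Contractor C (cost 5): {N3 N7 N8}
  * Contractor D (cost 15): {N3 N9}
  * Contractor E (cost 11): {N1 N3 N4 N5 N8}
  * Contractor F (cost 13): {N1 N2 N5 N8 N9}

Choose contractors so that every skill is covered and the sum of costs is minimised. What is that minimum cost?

A, C, F together cover every skill (A ∪ C ∪ F = {N1, N2, N3, N4, N5, N6, N7, N8, N9}); total cost 8 + 5 + 13 = 26.
No covering selection has total cost below 26.

26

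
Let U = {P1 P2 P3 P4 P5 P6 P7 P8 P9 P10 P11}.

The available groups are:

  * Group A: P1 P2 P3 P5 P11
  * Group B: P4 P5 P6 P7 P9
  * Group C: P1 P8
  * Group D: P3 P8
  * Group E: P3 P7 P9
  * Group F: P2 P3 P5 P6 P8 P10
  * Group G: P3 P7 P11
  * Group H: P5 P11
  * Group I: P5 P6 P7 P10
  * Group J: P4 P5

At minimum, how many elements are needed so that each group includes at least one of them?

Take T = {P5, P7, P8}. Each listed group contains at least one of these, so T is a hitting set of size 3.
The groups C, E, H are pairwise disjoint, so any hitting set needs a separate element for each — at least 3. Hence 3 is optimal.

3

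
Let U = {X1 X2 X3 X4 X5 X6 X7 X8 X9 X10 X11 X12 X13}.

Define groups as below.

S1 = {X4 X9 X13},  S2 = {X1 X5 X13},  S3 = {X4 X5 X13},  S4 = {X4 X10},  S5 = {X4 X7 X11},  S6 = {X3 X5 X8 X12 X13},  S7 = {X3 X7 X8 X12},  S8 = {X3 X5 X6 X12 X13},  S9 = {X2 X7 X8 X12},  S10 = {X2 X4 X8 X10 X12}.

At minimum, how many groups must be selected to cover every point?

Take {S1, S2, S5, S8, S10}. Their union is {X1, X2, X3, X4, X5, X6, X7, X8, X9, X10, X11, X12, X13}, which is all 13 points.
No 4 of the 10 groups cover everything (all 210 combinations miss at least one point), so 5 is optimal.

5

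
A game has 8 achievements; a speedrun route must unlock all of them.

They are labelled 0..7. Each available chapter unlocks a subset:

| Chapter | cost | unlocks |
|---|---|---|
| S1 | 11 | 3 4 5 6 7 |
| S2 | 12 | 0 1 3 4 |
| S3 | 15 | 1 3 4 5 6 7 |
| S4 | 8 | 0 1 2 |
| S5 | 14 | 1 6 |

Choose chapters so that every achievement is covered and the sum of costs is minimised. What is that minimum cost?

19

S1, S4 together cover every achievement (S1 ∪ S4 = {0, 1, 2, 3, 4, 5, 6, 7}); total cost 11 + 8 = 19.
No covering selection has total cost below 19.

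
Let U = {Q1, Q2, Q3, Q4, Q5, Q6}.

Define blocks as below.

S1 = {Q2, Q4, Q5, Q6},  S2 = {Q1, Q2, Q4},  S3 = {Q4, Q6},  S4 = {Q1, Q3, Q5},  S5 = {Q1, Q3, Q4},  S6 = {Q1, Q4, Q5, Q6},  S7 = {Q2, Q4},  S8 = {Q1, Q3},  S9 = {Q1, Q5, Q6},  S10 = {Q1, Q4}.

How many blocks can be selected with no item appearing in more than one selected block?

2

S4, S7 are pairwise disjoint (S4={Q1,Q3,Q5}; S7={Q2,Q4}).
Every remaining block overlaps one of these, and no 3 of the listed blocks are pairwise disjoint, so 2 is the maximum.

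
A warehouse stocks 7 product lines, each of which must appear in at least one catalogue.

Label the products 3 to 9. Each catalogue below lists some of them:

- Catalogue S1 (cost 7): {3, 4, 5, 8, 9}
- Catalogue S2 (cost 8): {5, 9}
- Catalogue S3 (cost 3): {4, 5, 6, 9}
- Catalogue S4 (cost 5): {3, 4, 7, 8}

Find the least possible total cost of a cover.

8

S3, S4 together cover every product (S3 ∪ S4 = {3, 4, 5, 6, 7, 8, 9}); total cost 3 + 5 = 8.
No covering selection has total cost below 8.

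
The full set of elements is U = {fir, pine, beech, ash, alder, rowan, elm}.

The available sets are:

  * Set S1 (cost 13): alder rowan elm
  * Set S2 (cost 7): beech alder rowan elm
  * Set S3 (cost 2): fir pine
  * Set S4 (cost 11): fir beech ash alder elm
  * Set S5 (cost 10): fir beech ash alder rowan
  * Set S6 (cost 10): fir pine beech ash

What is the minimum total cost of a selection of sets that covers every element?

17

S2, S6 together cover every element (S2 ∪ S6 = {fir, pine, beech, ash, alder, rowan, elm}); total cost 7 + 10 = 17.
The greedy pick S3, S2, S5 costs 19; no covering selection beats 17.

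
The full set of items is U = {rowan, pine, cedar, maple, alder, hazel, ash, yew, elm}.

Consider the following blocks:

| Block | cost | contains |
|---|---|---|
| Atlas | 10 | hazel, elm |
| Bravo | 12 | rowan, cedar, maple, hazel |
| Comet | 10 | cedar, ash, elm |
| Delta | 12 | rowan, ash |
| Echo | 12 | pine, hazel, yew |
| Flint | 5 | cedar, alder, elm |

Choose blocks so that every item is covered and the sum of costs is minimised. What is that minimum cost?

Bravo, Comet, Echo, Flint together cover every item (Bravo ∪ Comet ∪ Echo ∪ Flint = {rowan, pine, cedar, maple, alder, hazel, ash, yew, elm}); total cost 12 + 10 + 12 + 5 = 39.
No covering selection has total cost below 39.

39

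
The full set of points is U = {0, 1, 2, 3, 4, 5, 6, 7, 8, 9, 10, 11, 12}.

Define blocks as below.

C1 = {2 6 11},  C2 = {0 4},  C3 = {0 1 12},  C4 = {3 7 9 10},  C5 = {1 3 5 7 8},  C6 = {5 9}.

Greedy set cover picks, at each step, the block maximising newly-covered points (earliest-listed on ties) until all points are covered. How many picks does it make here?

5

Greedy: pick C5 (covers 5 new) → pick C1 (covers 3 new) → pick C2 (covers 2 new) → pick C4 (covers 2 new) → pick C3 (covers 1 new). Total picks: 5.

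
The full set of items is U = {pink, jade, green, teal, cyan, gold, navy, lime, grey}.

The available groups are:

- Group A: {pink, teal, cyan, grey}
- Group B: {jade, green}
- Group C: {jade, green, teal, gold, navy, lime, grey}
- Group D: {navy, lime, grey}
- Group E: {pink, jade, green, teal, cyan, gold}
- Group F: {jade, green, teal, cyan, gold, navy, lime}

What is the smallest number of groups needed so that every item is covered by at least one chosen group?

2

Take {C, E}. Their union is {pink, jade, green, teal, cyan, gold, navy, lime, grey}, which is all 9 items.
No single group has all 9 items (the largest, C, has 7), so 2 is optimal.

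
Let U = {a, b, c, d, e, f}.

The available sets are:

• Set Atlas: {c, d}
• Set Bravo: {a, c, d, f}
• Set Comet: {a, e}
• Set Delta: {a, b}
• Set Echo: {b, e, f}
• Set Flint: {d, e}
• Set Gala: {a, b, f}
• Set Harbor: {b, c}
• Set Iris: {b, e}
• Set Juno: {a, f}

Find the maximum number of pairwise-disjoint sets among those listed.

3

Atlas, Iris, Juno are pairwise disjoint (Atlas={c,d}; Iris={b,e}; Juno={a,f}).
Every remaining set overlaps one of these, and no 4 of the listed sets are pairwise disjoint, so 3 is the maximum.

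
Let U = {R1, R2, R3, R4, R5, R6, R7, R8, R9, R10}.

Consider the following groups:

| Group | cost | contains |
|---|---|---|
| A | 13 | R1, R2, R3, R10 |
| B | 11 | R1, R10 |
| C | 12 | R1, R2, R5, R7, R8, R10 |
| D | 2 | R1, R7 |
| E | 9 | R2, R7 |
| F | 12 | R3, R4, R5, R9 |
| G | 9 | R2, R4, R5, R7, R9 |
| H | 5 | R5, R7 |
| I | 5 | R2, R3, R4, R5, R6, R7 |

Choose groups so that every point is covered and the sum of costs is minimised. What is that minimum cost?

C, G, I together cover every point (C ∪ G ∪ I = {R1, R2, R3, R4, R5, R6, R7, R8, R9, R10}); total cost 12 + 9 + 5 = 26.
The greedy pick I, D, C, G costs 28; no covering selection beats 26.

26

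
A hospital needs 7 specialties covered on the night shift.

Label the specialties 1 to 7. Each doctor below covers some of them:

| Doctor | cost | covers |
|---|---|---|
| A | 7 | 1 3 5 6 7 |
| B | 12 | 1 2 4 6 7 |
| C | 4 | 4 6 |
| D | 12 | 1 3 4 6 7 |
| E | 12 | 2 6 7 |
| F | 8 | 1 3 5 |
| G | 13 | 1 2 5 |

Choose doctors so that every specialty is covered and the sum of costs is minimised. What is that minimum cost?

19

A, B together cover every specialty (A ∪ B = {1, 2, 3, 4, 5, 6, 7}); total cost 7 + 12 = 19.
The greedy pick A, C, B costs 23; no covering selection beats 19.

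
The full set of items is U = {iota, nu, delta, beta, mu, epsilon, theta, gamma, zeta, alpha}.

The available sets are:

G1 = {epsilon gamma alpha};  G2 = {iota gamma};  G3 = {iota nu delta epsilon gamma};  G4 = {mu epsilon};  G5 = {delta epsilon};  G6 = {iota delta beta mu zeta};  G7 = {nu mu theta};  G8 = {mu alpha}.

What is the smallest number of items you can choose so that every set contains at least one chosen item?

H = {delta, mu, gamma} meets every set (each contains at least one member of H), and |H| = 3.
The sets G2, G5, G7 are pairwise disjoint, so any hitting set needs a separate item for each — at least 3. Hence 3 is optimal.

3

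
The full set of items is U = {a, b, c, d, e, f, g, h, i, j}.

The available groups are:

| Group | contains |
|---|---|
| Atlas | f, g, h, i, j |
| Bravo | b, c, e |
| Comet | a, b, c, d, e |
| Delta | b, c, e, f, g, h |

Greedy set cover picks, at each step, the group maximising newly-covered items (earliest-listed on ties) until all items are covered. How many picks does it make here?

Greedy: pick Delta (covers 6 new) → pick Atlas (covers 2 new) → pick Comet (covers 2 new). Total picks: 3.
(The true minimum cover uses only 2 groups, so greedy is not optimal here.)

3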